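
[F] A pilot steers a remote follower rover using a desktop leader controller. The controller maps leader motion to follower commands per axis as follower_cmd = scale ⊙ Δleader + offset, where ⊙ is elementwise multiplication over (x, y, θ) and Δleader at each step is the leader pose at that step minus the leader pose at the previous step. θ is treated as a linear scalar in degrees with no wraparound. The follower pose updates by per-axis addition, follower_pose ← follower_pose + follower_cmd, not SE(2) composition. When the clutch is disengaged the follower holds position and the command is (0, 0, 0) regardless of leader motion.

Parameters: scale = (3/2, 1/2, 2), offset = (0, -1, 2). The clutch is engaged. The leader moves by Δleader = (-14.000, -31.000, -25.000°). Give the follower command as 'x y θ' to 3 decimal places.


-21.000 -16.500 -48.000

axis x: 3/2·-14.000 + 0 = -21.000
axis y: 1/2·-31.000 + -1 = -16.500
axis θ: 2·-25.000 + 2 = -48.000


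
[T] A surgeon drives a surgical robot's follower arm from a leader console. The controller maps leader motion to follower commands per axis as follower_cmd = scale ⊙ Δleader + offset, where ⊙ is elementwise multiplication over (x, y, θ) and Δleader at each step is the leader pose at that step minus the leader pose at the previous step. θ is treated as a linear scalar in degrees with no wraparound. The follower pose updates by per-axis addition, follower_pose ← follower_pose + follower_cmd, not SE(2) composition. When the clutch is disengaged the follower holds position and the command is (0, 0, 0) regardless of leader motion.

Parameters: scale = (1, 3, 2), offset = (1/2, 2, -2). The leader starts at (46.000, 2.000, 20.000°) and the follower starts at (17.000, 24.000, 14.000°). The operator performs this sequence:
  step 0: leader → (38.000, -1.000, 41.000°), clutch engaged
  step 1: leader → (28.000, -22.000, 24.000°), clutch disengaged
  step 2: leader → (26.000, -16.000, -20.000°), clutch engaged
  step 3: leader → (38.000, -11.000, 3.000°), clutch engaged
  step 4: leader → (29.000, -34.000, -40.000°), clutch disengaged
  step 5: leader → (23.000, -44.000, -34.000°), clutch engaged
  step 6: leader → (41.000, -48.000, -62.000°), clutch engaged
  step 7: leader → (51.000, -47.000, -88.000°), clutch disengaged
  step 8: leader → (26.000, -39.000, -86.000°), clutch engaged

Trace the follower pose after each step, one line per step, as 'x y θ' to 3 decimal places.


9.500 17.000 54.000
9.500 17.000 54.000
8.000 37.000 -36.000
20.500 54.000 8.000
20.500 54.000 8.000
15.000 26.000 18.000
33.500 16.000 -40.000
33.500 16.000 -40.000
9.000 42.000 -38.000

step 0: Δleader=(-8.000, -3.000, 21.000°), engaged; cmd=(-7.500, -7.000, 40.000°) → follower=(9.500, 17.000, 54.000°)
step 1: Δleader=(-10.000, -21.000, -17.000°), disengaged; cmd=(0,0,0) → follower holds at (9.500, 17.000, 54.000°)
step 2: Δleader=(-2.000, 6.000, -44.000°), engaged; cmd=(-1.500, 20.000, -90.000°) → follower=(8.000, 37.000, -36.000°)
step 3: Δleader=(12.000, 5.000, 23.000°), engaged; cmd=(12.500, 17.000, 44.000°) → follower=(20.500, 54.000, 8.000°)
step 4: Δleader=(-9.000, -23.000, -43.000°), disengaged; cmd=(0,0,0) → follower holds at (20.500, 54.000, 8.000°)
step 5: Δleader=(-6.000, -10.000, 6.000°), engaged; cmd=(-5.500, -28.000, 10.000°) → follower=(15.000, 26.000, 18.000°)
step 6: Δleader=(18.000, -4.000, -28.000°), engaged; cmd=(18.500, -10.000, -58.000°) → follower=(33.500, 16.000, -40.000°)
step 7: Δleader=(10.000, 1.000, -26.000°), disengaged; cmd=(0,0,0) → follower holds at (33.500, 16.000, -40.000°)
step 8: Δleader=(-25.000, 8.000, 2.000°), engaged; cmd=(-24.500, 26.000, 2.000°) → follower=(9.000, 42.000, -38.000°)


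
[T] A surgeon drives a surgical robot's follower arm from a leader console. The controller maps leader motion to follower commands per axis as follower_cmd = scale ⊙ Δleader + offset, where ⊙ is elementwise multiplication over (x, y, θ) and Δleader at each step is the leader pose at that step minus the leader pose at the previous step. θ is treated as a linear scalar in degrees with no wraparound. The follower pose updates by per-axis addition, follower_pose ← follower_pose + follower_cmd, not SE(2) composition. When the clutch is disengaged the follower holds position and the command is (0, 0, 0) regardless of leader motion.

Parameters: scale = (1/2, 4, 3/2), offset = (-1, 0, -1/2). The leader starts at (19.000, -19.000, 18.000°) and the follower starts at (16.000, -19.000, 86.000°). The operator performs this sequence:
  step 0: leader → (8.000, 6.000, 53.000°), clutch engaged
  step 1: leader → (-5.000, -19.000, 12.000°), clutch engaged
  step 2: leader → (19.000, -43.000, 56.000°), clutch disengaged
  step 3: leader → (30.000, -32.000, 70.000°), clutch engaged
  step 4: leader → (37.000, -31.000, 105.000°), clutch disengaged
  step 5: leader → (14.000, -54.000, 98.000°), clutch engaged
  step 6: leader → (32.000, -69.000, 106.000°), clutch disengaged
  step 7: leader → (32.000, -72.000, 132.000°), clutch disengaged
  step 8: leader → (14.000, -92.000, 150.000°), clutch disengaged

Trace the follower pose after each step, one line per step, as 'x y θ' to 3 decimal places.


9.500 81.000 138.000
2.000 -19.000 76.000
2.000 -19.000 76.000
6.500 25.000 96.500
6.500 25.000 96.500
-6.000 -67.000 85.500
-6.000 -67.000 85.500
-6.000 -67.000 85.500
-6.000 -67.000 85.500

step 0: Δleader=(-11.000, 25.000, 35.000°), engaged; cmd=(-6.500, 100.000, 52.000°) → follower=(9.500, 81.000, 138.000°)
step 1: Δleader=(-13.000, -25.000, -41.000°), engaged; cmd=(-7.500, -100.000, -62.000°) → follower=(2.000, -19.000, 76.000°)
step 2: Δleader=(24.000, -24.000, 44.000°), disengaged; cmd=(0,0,0) → follower holds at (2.000, -19.000, 76.000°)
step 3: Δleader=(11.000, 11.000, 14.000°), engaged; cmd=(4.500, 44.000, 20.500°) → follower=(6.500, 25.000, 96.500°)
step 4: Δleader=(7.000, 1.000, 35.000°), disengaged; cmd=(0,0,0) → follower holds at (6.500, 25.000, 96.500°)
step 5: Δleader=(-23.000, -23.000, -7.000°), engaged; cmd=(-12.500, -92.000, -11.000°) → follower=(-6.000, -67.000, 85.500°)
step 6: Δleader=(18.000, -15.000, 8.000°), disengaged; cmd=(0,0,0) → follower holds at (-6.000, -67.000, 85.500°)
step 7: Δleader=(0.000, -3.000, 26.000°), disengaged; cmd=(0,0,0) → follower holds at (-6.000, -67.000, 85.500°)
step 8: Δleader=(-18.000, -20.000, 18.000°), disengaged; cmd=(0,0,0) → follower holds at (-6.000, -67.000, 85.500°)


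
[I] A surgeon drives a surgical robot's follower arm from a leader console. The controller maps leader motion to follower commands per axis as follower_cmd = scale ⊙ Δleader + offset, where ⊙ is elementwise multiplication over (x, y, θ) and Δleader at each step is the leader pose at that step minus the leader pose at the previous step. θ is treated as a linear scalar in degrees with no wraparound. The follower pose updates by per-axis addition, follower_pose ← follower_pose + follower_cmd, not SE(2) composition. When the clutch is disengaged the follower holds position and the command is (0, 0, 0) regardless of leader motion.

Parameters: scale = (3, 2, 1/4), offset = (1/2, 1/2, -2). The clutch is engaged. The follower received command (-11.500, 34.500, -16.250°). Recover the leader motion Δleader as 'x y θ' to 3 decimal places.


-4.000 17.000 -57.000

axis x: (-11.500 − 1/2) / (3) = -4.000
axis y: (34.500 − 1/2) / (2) = 17.000
axis θ: (-16.250 − -2) / (1/4) = -57.000


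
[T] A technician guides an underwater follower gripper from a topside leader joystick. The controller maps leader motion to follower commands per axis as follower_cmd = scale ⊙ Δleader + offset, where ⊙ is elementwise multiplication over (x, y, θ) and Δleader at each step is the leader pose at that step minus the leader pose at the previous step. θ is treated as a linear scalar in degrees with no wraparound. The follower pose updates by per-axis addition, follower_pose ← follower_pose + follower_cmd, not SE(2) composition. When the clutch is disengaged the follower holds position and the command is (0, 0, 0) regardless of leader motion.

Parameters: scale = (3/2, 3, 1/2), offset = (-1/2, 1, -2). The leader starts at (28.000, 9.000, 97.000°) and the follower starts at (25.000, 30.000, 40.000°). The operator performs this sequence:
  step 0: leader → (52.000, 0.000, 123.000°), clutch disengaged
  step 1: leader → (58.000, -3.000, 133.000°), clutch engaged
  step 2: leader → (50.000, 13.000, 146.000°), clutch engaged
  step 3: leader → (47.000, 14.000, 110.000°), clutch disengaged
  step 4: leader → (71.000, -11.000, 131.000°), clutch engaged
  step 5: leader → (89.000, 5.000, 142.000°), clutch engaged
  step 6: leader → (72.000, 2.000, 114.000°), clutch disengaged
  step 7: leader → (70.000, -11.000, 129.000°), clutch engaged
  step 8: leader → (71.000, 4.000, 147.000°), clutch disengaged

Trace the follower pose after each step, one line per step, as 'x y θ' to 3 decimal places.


step 0: Δleader=(24.000, -9.000, 26.000°), disengaged; cmd=(0,0,0) → follower holds at (25.000, 30.000, 40.000°)
step 1: Δleader=(6.000, -3.000, 10.000°), engaged; cmd=(8.500, -8.000, 3.000°) → follower=(33.500, 22.000, 43.000°)
step 2: Δleader=(-8.000, 16.000, 13.000°), engaged; cmd=(-12.500, 49.000, 4.500°) → follower=(21.000, 71.000, 47.500°)
step 3: Δleader=(-3.000, 1.000, -36.000°), disengaged; cmd=(0,0,0) → follower holds at (21.000, 71.000, 47.500°)
step 4: Δleader=(24.000, -25.000, 21.000°), engaged; cmd=(35.500, -74.000, 8.500°) → follower=(56.500, -3.000, 56.000°)
step 5: Δleader=(18.000, 16.000, 11.000°), engaged; cmd=(26.500, 49.000, 3.500°) → follower=(83.000, 46.000, 59.500°)
step 6: Δleader=(-17.000, -3.000, -28.000°), disengaged; cmd=(0,0,0) → follower holds at (83.000, 46.000, 59.500°)
step 7: Δleader=(-2.000, -13.000, 15.000°), engaged; cmd=(-3.500, -38.000, 5.500°) → follower=(79.500, 8.000, 65.000°)
step 8: Δleader=(1.000, 15.000, 18.000°), disengaged; cmd=(0,0,0) → follower holds at (79.500, 8.000, 65.000°)

25.000 30.000 40.000
33.500 22.000 43.000
21.000 71.000 47.500
21.000 71.000 47.500
56.500 -3.000 56.000
83.000 46.000 59.500
83.000 46.000 59.500
79.500 8.000 65.000
79.500 8.000 65.000


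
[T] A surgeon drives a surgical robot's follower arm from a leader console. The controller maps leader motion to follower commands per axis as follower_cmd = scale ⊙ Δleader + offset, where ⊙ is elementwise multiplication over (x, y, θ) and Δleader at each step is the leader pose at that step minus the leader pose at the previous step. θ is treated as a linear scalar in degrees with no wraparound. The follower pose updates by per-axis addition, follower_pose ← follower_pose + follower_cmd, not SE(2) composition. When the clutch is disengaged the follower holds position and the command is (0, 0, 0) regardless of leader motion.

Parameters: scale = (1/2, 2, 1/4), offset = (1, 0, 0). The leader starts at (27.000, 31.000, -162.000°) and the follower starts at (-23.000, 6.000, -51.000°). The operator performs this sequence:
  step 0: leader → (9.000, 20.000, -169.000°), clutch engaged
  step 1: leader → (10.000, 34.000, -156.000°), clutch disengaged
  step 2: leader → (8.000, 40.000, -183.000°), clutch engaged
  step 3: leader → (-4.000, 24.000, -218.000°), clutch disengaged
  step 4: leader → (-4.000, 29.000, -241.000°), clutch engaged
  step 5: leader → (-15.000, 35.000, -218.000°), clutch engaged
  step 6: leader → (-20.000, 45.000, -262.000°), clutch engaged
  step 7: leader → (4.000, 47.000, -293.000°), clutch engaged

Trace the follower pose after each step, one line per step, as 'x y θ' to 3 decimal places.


step 0: Δleader=(-18.000, -11.000, -7.000°), engaged; cmd=(-8.000, -22.000, -1.750°) → follower=(-31.000, -16.000, -52.750°)
step 1: Δleader=(1.000, 14.000, 13.000°), disengaged; cmd=(0,0,0) → follower holds at (-31.000, -16.000, -52.750°)
step 2: Δleader=(-2.000, 6.000, -27.000°), engaged; cmd=(0.000, 12.000, -6.750°) → follower=(-31.000, -4.000, -59.500°)
step 3: Δleader=(-12.000, -16.000, -35.000°), disengaged; cmd=(0,0,0) → follower holds at (-31.000, -4.000, -59.500°)
step 4: Δleader=(0.000, 5.000, -23.000°), engaged; cmd=(1.000, 10.000, -5.750°) → follower=(-30.000, 6.000, -65.250°)
step 5: Δleader=(-11.000, 6.000, 23.000°), engaged; cmd=(-4.500, 12.000, 5.750°) → follower=(-34.500, 18.000, -59.500°)
step 6: Δleader=(-5.000, 10.000, -44.000°), engaged; cmd=(-1.500, 20.000, -11.000°) → follower=(-36.000, 38.000, -70.500°)
step 7: Δleader=(24.000, 2.000, -31.000°), engaged; cmd=(13.000, 4.000, -7.750°) → follower=(-23.000, 42.000, -78.250°)

-31.000 -16.000 -52.750
-31.000 -16.000 -52.750
-31.000 -4.000 -59.500
-31.000 -4.000 -59.500
-30.000 6.000 -65.250
-34.500 18.000 -59.500
-36.000 38.000 -70.500
-23.000 42.000 -78.250


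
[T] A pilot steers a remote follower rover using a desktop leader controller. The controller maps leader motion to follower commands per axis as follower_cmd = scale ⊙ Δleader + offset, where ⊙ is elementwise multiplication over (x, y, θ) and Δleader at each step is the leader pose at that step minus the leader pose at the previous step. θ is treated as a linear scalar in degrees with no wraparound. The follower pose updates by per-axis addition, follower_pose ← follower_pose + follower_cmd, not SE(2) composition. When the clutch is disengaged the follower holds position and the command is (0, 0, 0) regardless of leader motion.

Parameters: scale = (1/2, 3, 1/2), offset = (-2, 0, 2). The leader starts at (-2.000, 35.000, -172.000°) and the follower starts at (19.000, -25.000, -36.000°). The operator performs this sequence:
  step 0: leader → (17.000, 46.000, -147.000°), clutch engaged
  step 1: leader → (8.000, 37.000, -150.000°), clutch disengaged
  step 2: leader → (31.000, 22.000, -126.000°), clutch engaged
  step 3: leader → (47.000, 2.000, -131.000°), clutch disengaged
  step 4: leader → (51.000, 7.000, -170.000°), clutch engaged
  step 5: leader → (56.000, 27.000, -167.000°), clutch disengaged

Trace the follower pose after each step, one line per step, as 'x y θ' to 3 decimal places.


step 0: Δleader=(19.000, 11.000, 25.000°), engaged; cmd=(7.500, 33.000, 14.500°) → follower=(26.500, 8.000, -21.500°)
step 1: Δleader=(-9.000, -9.000, -3.000°), disengaged; cmd=(0,0,0) → follower holds at (26.500, 8.000, -21.500°)
step 2: Δleader=(23.000, -15.000, 24.000°), engaged; cmd=(9.500, -45.000, 14.000°) → follower=(36.000, -37.000, -7.500°)
step 3: Δleader=(16.000, -20.000, -5.000°), disengaged; cmd=(0,0,0) → follower holds at (36.000, -37.000, -7.500°)
step 4: Δleader=(4.000, 5.000, -39.000°), engaged; cmd=(0.000, 15.000, -17.500°) → follower=(36.000, -22.000, -25.000°)
step 5: Δleader=(5.000, 20.000, 3.000°), disengaged; cmd=(0,0,0) → follower holds at (36.000, -22.000, -25.000°)

26.500 8.000 -21.500
26.500 8.000 -21.500
36.000 -37.000 -7.500
36.000 -37.000 -7.500
36.000 -22.000 -25.000
36.000 -22.000 -25.000


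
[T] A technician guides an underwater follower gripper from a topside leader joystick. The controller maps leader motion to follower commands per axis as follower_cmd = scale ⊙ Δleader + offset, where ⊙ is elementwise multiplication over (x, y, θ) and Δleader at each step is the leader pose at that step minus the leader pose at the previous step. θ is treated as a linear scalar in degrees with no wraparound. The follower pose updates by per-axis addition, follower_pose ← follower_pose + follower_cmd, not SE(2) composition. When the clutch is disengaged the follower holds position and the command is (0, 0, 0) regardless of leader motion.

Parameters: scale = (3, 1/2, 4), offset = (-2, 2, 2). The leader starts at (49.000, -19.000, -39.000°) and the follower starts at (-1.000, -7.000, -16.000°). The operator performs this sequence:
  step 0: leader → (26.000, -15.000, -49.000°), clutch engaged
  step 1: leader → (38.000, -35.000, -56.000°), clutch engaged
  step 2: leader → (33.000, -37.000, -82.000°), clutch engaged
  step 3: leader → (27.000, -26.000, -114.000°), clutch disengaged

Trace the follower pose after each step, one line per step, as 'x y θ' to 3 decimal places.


-72.000 -3.000 -54.000
-38.000 -11.000 -80.000
-55.000 -10.000 -182.000
-55.000 -10.000 -182.000

step 0: Δleader=(-23.000, 4.000, -10.000°), engaged; cmd=(-71.000, 4.000, -38.000°) → follower=(-72.000, -3.000, -54.000°)
step 1: Δleader=(12.000, -20.000, -7.000°), engaged; cmd=(34.000, -8.000, -26.000°) → follower=(-38.000, -11.000, -80.000°)
step 2: Δleader=(-5.000, -2.000, -26.000°), engaged; cmd=(-17.000, 1.000, -102.000°) → follower=(-55.000, -10.000, -182.000°)
step 3: Δleader=(-6.000, 11.000, -32.000°), disengaged; cmd=(0,0,0) → follower holds at (-55.000, -10.000, -182.000°)


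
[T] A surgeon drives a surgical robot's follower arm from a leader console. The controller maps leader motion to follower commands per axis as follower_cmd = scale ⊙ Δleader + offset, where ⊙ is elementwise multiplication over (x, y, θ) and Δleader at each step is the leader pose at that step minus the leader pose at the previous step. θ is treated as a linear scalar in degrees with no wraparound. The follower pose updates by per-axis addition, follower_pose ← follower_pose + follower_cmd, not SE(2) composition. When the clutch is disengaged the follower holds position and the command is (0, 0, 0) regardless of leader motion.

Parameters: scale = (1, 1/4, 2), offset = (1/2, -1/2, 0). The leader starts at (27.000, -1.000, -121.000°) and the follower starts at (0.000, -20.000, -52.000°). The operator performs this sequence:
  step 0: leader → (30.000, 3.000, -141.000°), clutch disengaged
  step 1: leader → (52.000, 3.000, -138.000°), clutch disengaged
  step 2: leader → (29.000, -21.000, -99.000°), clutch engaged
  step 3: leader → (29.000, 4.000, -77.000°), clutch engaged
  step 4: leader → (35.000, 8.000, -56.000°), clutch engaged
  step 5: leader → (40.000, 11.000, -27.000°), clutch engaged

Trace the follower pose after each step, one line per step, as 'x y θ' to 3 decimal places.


step 0: Δleader=(3.000, 4.000, -20.000°), disengaged; cmd=(0,0,0) → follower holds at (0.000, -20.000, -52.000°)
step 1: Δleader=(22.000, 0.000, 3.000°), disengaged; cmd=(0,0,0) → follower holds at (0.000, -20.000, -52.000°)
step 2: Δleader=(-23.000, -24.000, 39.000°), engaged; cmd=(-22.500, -6.500, 78.000°) → follower=(-22.500, -26.500, 26.000°)
step 3: Δleader=(0.000, 25.000, 22.000°), engaged; cmd=(0.500, 5.750, 44.000°) → follower=(-22.000, -20.750, 70.000°)
step 4: Δleader=(6.000, 4.000, 21.000°), engaged; cmd=(6.500, 0.500, 42.000°) → follower=(-15.500, -20.250, 112.000°)
step 5: Δleader=(5.000, 3.000, 29.000°), engaged; cmd=(5.500, 0.250, 58.000°) → follower=(-10.000, -20.000, 170.000°)

0.000 -20.000 -52.000
0.000 -20.000 -52.000
-22.500 -26.500 26.000
-22.000 -20.750 70.000
-15.500 -20.250 112.000
-10.000 -20.000 170.000


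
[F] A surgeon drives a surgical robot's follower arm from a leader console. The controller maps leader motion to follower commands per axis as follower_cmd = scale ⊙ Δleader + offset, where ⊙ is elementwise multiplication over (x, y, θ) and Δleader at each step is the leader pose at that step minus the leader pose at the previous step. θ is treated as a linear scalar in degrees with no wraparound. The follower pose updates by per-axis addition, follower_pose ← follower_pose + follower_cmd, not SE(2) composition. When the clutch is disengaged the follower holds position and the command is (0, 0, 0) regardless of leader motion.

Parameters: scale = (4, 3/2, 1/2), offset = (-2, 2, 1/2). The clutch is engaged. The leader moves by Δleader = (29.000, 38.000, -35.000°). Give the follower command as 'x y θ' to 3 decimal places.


axis x: 4·29.000 + -2 = 114.000
axis y: 3/2·38.000 + 2 = 59.000
axis θ: 1/2·-35.000 + 1/2 = -17.000

114.000 59.000 -17.000


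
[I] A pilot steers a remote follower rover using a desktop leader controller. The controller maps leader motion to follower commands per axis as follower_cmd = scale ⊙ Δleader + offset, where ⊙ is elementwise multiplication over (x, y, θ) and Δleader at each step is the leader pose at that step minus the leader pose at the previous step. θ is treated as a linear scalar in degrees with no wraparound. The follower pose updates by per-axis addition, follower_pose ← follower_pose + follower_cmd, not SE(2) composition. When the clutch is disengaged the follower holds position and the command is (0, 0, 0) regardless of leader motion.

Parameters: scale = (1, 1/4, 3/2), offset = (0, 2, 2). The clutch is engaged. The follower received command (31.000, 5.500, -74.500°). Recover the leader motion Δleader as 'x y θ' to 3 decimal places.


31.000 14.000 -51.000

axis x: (31.000 − 0) / (1) = 31.000
axis y: (5.500 − 2) / (1/4) = 14.000
axis θ: (-74.500 − 2) / (3/2) = -51.000


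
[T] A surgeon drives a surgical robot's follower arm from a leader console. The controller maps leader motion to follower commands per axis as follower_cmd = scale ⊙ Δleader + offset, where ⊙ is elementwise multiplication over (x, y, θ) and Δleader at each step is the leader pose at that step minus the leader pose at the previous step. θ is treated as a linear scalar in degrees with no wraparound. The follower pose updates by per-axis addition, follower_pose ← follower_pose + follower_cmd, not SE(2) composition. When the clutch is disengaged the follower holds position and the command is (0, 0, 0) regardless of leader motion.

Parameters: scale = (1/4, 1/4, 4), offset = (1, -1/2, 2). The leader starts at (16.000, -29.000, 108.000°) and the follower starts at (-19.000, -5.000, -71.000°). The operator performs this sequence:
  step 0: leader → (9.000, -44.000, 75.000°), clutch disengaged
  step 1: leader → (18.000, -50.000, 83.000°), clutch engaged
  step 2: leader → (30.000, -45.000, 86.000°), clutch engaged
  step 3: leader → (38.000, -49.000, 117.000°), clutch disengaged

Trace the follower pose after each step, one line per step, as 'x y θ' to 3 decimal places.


-19.000 -5.000 -71.000
-15.750 -7.000 -37.000
-11.750 -6.250 -23.000
-11.750 -6.250 -23.000

step 0: Δleader=(-7.000, -15.000, -33.000°), disengaged; cmd=(0,0,0) → follower holds at (-19.000, -5.000, -71.000°)
step 1: Δleader=(9.000, -6.000, 8.000°), engaged; cmd=(3.250, -2.000, 34.000°) → follower=(-15.750, -7.000, -37.000°)
step 2: Δleader=(12.000, 5.000, 3.000°), engaged; cmd=(4.000, 0.750, 14.000°) → follower=(-11.750, -6.250, -23.000°)
step 3: Δleader=(8.000, -4.000, 31.000°), disengaged; cmd=(0,0,0) → follower holds at (-11.750, -6.250, -23.000°)


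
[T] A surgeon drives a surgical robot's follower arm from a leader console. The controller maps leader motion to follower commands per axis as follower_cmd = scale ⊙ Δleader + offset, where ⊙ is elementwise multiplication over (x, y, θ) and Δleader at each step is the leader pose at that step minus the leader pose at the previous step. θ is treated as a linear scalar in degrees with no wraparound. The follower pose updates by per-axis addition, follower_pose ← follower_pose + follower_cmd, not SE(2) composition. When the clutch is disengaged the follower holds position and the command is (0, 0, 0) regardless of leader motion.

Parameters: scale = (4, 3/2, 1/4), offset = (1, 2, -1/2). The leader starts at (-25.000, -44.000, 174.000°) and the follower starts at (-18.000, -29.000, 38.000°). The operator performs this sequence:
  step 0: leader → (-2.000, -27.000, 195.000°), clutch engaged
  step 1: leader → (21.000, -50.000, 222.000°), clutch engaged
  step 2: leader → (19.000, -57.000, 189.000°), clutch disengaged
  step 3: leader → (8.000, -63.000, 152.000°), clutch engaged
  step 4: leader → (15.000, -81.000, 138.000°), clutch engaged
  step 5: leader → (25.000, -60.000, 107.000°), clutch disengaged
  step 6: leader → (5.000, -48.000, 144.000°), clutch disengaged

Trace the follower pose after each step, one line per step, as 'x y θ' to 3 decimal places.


step 0: Δleader=(23.000, 17.000, 21.000°), engaged; cmd=(93.000, 27.500, 4.750°) → follower=(75.000, -1.500, 42.750°)
step 1: Δleader=(23.000, -23.000, 27.000°), engaged; cmd=(93.000, -32.500, 6.250°) → follower=(168.000, -34.000, 49.000°)
step 2: Δleader=(-2.000, -7.000, -33.000°), disengaged; cmd=(0,0,0) → follower holds at (168.000, -34.000, 49.000°)
step 3: Δleader=(-11.000, -6.000, -37.000°), engaged; cmd=(-43.000, -7.000, -9.750°) → follower=(125.000, -41.000, 39.250°)
step 4: Δleader=(7.000, -18.000, -14.000°), engaged; cmd=(29.000, -25.000, -4.000°) → follower=(154.000, -66.000, 35.250°)
step 5: Δleader=(10.000, 21.000, -31.000°), disengaged; cmd=(0,0,0) → follower holds at (154.000, -66.000, 35.250°)
step 6: Δleader=(-20.000, 12.000, 37.000°), disengaged; cmd=(0,0,0) → follower holds at (154.000, -66.000, 35.250°)

75.000 -1.500 42.750
168.000 -34.000 49.000
168.000 -34.000 49.000
125.000 -41.000 39.250
154.000 -66.000 35.250
154.000 -66.000 35.250
154.000 -66.000 35.250


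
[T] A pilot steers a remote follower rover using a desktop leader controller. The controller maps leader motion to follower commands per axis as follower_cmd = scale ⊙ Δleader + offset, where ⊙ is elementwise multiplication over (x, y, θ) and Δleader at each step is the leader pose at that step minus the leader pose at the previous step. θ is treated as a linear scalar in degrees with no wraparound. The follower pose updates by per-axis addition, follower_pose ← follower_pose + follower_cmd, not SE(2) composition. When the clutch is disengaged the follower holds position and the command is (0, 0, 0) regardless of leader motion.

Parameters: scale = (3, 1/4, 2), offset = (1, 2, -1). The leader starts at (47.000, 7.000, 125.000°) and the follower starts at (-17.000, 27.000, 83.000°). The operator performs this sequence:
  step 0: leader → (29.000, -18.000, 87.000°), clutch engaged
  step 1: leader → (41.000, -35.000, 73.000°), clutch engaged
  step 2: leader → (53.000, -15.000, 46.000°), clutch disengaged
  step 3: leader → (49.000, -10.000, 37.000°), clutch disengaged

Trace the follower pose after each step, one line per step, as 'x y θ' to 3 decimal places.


-70.000 22.750 6.000
-33.000 20.500 -23.000
-33.000 20.500 -23.000
-33.000 20.500 -23.000

step 0: Δleader=(-18.000, -25.000, -38.000°), engaged; cmd=(-53.000, -4.250, -77.000°) → follower=(-70.000, 22.750, 6.000°)
step 1: Δleader=(12.000, -17.000, -14.000°), engaged; cmd=(37.000, -2.250, -29.000°) → follower=(-33.000, 20.500, -23.000°)
step 2: Δleader=(12.000, 20.000, -27.000°), disengaged; cmd=(0,0,0) → follower holds at (-33.000, 20.500, -23.000°)
step 3: Δleader=(-4.000, 5.000, -9.000°), disengaged; cmd=(0,0,0) → follower holds at (-33.000, 20.500, -23.000°)


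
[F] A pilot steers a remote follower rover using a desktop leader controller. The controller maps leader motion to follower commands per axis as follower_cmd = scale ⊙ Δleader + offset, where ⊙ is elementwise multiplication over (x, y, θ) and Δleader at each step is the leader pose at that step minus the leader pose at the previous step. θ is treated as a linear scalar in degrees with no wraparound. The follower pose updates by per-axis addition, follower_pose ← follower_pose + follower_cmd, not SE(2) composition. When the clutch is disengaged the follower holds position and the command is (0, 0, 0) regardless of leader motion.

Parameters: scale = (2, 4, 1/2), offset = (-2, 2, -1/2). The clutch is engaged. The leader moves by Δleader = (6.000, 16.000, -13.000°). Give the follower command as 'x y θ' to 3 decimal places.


axis x: 2·6.000 + -2 = 10.000
axis y: 4·16.000 + 2 = 66.000
axis θ: 1/2·-13.000 + -1/2 = -7.000

10.000 66.000 -7.000


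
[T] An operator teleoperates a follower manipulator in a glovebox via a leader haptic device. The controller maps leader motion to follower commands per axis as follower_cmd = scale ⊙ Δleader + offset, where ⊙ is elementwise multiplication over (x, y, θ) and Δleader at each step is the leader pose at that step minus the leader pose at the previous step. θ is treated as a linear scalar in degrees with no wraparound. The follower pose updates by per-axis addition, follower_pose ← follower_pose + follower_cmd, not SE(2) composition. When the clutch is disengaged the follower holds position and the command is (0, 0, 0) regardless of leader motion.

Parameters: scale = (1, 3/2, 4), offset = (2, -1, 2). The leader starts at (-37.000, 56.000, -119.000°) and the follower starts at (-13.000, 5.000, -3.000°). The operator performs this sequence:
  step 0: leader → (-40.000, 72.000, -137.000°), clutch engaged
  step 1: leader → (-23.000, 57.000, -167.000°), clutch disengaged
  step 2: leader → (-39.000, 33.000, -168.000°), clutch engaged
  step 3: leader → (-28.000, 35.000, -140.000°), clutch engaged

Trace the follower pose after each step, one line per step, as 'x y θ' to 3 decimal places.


-14.000 28.000 -73.000
-14.000 28.000 -73.000
-28.000 -9.000 -75.000
-15.000 -7.000 39.000

step 0: Δleader=(-3.000, 16.000, -18.000°), engaged; cmd=(-1.000, 23.000, -70.000°) → follower=(-14.000, 28.000, -73.000°)
step 1: Δleader=(17.000, -15.000, -30.000°), disengaged; cmd=(0,0,0) → follower holds at (-14.000, 28.000, -73.000°)
step 2: Δleader=(-16.000, -24.000, -1.000°), engaged; cmd=(-14.000, -37.000, -2.000°) → follower=(-28.000, -9.000, -75.000°)
step 3: Δleader=(11.000, 2.000, 28.000°), engaged; cmd=(13.000, 2.000, 114.000°) → follower=(-15.000, -7.000, 39.000°)


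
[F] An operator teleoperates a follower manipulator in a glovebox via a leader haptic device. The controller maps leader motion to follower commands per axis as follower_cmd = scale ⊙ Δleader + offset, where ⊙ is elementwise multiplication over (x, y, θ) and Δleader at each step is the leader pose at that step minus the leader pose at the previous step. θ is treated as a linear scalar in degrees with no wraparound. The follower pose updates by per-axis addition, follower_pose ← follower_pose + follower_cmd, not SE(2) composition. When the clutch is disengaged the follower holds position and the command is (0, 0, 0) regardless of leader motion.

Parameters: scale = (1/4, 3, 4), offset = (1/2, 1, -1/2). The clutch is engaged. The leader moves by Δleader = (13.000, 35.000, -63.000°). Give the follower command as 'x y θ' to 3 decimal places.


axis x: 1/4·13.000 + 1/2 = 3.750
axis y: 3·35.000 + 1 = 106.000
axis θ: 4·-63.000 + -1/2 = -252.500

3.750 106.000 -252.500


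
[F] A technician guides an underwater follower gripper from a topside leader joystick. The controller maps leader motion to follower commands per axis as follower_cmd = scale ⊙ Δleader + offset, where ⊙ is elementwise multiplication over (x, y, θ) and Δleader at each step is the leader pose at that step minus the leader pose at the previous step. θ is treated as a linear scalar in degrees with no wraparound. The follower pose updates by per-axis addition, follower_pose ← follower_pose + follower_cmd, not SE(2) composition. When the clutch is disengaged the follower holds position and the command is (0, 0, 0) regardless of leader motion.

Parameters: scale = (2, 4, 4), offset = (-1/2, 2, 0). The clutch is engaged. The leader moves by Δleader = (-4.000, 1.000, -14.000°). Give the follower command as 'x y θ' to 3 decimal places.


axis x: 2·-4.000 + -1/2 = -8.500
axis y: 4·1.000 + 2 = 6.000
axis θ: 4·-14.000 + 0 = -56.000

-8.500 6.000 -56.000


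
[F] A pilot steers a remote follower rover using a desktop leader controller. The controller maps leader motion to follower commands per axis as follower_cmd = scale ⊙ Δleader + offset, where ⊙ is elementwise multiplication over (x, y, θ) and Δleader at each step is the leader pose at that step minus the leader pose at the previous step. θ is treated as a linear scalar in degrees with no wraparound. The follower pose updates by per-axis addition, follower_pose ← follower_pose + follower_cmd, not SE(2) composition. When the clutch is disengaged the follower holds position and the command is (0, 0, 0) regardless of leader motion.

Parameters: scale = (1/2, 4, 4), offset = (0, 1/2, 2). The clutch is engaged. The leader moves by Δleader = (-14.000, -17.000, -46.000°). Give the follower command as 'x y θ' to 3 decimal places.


axis x: 1/2·-14.000 + 0 = -7.000
axis y: 4·-17.000 + 1/2 = -67.500
axis θ: 4·-46.000 + 2 = -182.000

-7.000 -67.500 -182.000


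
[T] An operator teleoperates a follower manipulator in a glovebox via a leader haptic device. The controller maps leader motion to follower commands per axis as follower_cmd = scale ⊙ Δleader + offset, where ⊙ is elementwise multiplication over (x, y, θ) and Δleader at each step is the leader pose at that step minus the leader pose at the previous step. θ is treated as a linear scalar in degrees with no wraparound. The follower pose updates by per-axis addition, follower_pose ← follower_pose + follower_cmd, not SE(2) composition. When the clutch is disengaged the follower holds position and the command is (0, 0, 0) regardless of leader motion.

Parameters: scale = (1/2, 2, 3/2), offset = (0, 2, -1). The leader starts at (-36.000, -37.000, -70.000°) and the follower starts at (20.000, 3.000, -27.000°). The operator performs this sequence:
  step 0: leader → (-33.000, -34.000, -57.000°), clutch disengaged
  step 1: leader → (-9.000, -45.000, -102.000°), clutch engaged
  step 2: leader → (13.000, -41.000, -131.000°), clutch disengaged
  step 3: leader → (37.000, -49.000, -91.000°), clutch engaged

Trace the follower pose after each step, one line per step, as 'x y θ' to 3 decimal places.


20.000 3.000 -27.000
32.000 -17.000 -95.500
32.000 -17.000 -95.500
44.000 -31.000 -36.500

step 0: Δleader=(3.000, 3.000, 13.000°), disengaged; cmd=(0,0,0) → follower holds at (20.000, 3.000, -27.000°)
step 1: Δleader=(24.000, -11.000, -45.000°), engaged; cmd=(12.000, -20.000, -68.500°) → follower=(32.000, -17.000, -95.500°)
step 2: Δleader=(22.000, 4.000, -29.000°), disengaged; cmd=(0,0,0) → follower holds at (32.000, -17.000, -95.500°)
step 3: Δleader=(24.000, -8.000, 40.000°), engaged; cmd=(12.000, -14.000, 59.000°) → follower=(44.000, -31.000, -36.500°)


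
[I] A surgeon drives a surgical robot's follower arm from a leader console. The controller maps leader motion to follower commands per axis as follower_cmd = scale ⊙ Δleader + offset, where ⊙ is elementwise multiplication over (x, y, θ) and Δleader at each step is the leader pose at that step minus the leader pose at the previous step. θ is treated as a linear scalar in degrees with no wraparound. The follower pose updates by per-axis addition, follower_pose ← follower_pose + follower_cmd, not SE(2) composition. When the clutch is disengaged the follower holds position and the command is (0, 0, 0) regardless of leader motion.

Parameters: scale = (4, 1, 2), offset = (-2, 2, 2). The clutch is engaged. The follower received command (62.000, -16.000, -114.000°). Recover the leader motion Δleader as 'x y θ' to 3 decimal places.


axis x: (62.000 − -2) / (4) = 16.000
axis y: (-16.000 − 2) / (1) = -18.000
axis θ: (-114.000 − 2) / (2) = -58.000

16.000 -18.000 -58.000


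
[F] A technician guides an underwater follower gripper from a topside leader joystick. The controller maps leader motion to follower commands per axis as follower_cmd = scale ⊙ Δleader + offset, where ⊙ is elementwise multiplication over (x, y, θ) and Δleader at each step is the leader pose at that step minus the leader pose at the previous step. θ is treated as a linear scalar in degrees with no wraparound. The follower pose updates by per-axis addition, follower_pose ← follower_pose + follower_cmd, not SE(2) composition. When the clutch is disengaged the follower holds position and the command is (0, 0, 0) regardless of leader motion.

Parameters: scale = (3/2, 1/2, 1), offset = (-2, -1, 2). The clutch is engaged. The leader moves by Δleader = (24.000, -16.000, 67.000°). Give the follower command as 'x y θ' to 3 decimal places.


axis x: 3/2·24.000 + -2 = 34.000
axis y: 1/2·-16.000 + -1 = -9.000
axis θ: 1·67.000 + 2 = 69.000

34.000 -9.000 69.000


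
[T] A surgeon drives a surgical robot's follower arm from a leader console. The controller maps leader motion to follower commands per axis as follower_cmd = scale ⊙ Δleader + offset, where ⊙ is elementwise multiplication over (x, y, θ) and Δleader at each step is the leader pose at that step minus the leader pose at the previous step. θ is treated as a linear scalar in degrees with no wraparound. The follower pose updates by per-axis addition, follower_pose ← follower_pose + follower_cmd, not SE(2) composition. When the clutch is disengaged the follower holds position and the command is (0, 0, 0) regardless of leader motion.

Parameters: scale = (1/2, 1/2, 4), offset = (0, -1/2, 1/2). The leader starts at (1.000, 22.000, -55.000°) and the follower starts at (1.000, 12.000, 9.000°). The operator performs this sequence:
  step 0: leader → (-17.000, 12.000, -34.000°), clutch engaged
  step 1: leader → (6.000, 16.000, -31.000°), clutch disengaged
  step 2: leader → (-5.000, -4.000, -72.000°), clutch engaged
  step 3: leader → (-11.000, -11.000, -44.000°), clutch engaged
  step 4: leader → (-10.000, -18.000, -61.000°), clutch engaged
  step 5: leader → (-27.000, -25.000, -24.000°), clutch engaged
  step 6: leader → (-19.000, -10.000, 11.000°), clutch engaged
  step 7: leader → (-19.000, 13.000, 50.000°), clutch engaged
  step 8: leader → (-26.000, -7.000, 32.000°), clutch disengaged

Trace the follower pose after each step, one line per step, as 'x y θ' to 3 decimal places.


step 0: Δleader=(-18.000, -10.000, 21.000°), engaged; cmd=(-9.000, -5.500, 84.500°) → follower=(-8.000, 6.500, 93.500°)
step 1: Δleader=(23.000, 4.000, 3.000°), disengaged; cmd=(0,0,0) → follower holds at (-8.000, 6.500, 93.500°)
step 2: Δleader=(-11.000, -20.000, -41.000°), engaged; cmd=(-5.500, -10.500, -163.500°) → follower=(-13.500, -4.000, -70.000°)
step 3: Δleader=(-6.000, -7.000, 28.000°), engaged; cmd=(-3.000, -4.000, 112.500°) → follower=(-16.500, -8.000, 42.500°)
step 4: Δleader=(1.000, -7.000, -17.000°), engaged; cmd=(0.500, -4.000, -67.500°) → follower=(-16.000, -12.000, -25.000°)
step 5: Δleader=(-17.000, -7.000, 37.000°), engaged; cmd=(-8.500, -4.000, 148.500°) → follower=(-24.500, -16.000, 123.500°)
step 6: Δleader=(8.000, 15.000, 35.000°), engaged; cmd=(4.000, 7.000, 140.500°) → follower=(-20.500, -9.000, 264.000°)
step 7: Δleader=(0.000, 23.000, 39.000°), engaged; cmd=(0.000, 11.000, 156.500°) → follower=(-20.500, 2.000, 420.500°)
step 8: Δleader=(-7.000, -20.000, -18.000°), disengaged; cmd=(0,0,0) → follower holds at (-20.500, 2.000, 420.500°)

-8.000 6.500 93.500
-8.000 6.500 93.500
-13.500 -4.000 -70.000
-16.500 -8.000 42.500
-16.000 -12.000 -25.000
-24.500 -16.000 123.500
-20.500 -9.000 264.000
-20.500 2.000 420.500
-20.500 2.000 420.500


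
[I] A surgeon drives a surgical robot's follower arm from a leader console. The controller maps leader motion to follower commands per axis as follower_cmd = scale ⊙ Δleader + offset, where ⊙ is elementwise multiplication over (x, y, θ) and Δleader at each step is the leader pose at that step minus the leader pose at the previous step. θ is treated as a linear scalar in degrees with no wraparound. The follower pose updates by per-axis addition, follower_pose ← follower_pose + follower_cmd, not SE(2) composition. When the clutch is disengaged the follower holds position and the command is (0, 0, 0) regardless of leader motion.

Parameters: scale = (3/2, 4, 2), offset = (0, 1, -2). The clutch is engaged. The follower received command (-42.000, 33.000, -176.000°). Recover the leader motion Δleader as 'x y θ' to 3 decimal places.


axis x: (-42.000 − 0) / (3/2) = -28.000
axis y: (33.000 − 1) / (4) = 8.000
axis θ: (-176.000 − -2) / (2) = -87.000

-28.000 8.000 -87.000
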